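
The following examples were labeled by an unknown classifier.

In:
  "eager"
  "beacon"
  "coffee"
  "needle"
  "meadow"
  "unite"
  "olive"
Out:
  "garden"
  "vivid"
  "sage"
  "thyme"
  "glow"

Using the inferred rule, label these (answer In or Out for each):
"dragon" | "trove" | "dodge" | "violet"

Out, Out, Out, In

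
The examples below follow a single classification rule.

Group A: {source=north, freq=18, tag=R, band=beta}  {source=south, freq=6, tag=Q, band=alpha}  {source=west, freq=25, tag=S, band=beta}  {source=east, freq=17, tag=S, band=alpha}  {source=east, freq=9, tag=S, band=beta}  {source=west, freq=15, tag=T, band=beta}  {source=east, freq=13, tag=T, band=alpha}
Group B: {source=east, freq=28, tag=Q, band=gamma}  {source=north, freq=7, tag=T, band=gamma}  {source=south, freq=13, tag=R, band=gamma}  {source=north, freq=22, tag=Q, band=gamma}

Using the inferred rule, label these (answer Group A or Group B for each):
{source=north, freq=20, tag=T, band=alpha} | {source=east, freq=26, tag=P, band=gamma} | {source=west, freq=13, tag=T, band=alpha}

'Group A' ⟺ band is not gamma.
{source=north, freq=20, tag=T, band=alpha} — band is alpha, hence Group A.
{source=east, freq=26, tag=P, band=gamma} — band is gamma, hence Group B.
{source=west, freq=13, tag=T, band=alpha} — band is alpha, hence Group A.

Group A, Group B, Group A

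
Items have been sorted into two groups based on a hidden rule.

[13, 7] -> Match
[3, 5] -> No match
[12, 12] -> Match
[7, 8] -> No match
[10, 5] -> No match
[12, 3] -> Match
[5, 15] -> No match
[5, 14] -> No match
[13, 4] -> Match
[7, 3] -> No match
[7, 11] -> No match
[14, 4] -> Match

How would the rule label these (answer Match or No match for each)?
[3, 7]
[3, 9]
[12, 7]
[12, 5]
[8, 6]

The distinguishing property — first ≥ 11 — holds for all the 'Match' cases and none of the 'No match' cases.
[3, 7]: first 3, fails this test → No match. [3, 9]: first 3, fails this test → No match. [12, 7]: first 12, checks out → Match. [12, 5]: first 12, checks out → Match. [8, 6]: first 8, fails this test → No match.

No match, No match, Match, Match, No match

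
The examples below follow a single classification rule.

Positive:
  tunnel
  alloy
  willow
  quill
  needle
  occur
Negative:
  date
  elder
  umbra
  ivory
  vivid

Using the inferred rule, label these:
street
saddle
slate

Positive, Positive, Negative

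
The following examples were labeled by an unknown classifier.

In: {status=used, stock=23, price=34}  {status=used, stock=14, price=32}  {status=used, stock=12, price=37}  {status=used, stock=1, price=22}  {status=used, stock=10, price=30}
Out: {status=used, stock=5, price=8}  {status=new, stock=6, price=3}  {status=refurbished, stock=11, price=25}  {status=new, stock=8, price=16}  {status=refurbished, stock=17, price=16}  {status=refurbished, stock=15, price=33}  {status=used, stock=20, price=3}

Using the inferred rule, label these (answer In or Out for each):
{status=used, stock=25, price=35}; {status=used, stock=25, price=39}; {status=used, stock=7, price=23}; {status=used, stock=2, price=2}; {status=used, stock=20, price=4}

The pattern is that an item is 'In' exactly when: status is used AND price ≥ 16.
{status=used, stock=25, price=35}: status is used, price = 35 — meets the rule, so In. {status=used, stock=25, price=39}: status is used, price = 39 — meets the rule, so In. {status=used, stock=7, price=23}: status is used, price = 23 — meets the rule, so In. {status=used, stock=2, price=2}: status is used, price = 2 — does not pass, so Out. {status=used, stock=20, price=4}: status is used, price = 4 — does not pass, so Out.

In, In, In, Out, Out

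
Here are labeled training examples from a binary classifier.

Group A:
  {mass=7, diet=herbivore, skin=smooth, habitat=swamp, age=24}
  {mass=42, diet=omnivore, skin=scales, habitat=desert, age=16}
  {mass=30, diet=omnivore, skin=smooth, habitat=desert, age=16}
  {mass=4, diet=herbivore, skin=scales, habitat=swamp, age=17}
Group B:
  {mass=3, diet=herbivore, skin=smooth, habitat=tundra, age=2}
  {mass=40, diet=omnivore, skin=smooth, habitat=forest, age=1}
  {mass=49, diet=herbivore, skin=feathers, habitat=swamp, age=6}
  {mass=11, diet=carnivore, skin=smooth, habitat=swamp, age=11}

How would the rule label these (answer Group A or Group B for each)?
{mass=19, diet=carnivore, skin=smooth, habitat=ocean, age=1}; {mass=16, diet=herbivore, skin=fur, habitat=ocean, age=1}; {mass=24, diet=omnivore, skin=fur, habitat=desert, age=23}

Every 'Group A' example satisfies: age ≥ 16. None of the 'Group B' examples do.

Group B, Group B, Group A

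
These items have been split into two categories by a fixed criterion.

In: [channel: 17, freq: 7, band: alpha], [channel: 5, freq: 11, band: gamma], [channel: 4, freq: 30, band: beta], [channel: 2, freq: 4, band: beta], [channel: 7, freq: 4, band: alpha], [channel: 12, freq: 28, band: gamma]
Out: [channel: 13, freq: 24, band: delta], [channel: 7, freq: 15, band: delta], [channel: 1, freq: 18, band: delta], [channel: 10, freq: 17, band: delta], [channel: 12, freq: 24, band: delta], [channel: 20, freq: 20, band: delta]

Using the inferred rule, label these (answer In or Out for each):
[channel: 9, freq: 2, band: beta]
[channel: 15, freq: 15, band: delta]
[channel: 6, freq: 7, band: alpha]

In, Out, In

Checking candidate rules against both groups, what survives is: band is not delta.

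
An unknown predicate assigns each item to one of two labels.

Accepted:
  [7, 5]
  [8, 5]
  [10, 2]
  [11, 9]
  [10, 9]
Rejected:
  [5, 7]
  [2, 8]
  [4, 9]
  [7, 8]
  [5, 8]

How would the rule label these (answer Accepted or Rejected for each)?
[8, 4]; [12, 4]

Accepted, Accepted

'Accepted' ⟺ first > second.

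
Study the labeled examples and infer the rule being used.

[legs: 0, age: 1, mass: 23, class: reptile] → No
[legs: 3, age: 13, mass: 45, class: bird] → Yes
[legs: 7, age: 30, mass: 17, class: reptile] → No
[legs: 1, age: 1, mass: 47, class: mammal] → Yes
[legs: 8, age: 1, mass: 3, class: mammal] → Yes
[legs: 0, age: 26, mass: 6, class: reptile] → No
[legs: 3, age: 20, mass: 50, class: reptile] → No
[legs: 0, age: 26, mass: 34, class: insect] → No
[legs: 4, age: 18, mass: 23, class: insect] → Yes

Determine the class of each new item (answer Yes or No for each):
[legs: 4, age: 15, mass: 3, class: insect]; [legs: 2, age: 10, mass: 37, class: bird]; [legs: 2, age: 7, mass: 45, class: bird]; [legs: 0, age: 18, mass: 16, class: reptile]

The simplest hypothesis consistent with all the labels is: age ≤ 18 AND legs ≥ 1.
[legs: 4, age: 15, mass: 3, class: insect] — age = 15, legs = 4, hence Yes. [legs: 2, age: 10, mass: 37, class: bird] — age = 10, legs = 2, hence Yes. [legs: 2, age: 7, mass: 45, class: bird] — age = 7, legs = 2, hence Yes. [legs: 0, age: 18, mass: 16, class: reptile] — age = 18, legs = 0, hence No.

Yes, Yes, Yes, No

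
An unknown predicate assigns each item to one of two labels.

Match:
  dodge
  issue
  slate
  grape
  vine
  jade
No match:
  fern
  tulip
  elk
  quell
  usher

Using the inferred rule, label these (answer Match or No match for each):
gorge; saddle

Match, Match

A rule that fits every label: ends with 'e' — true of each 'Match' example, false of each 'No match' one.
gorge → ends with 'e' → Match. saddle → ends with 'e' → Match.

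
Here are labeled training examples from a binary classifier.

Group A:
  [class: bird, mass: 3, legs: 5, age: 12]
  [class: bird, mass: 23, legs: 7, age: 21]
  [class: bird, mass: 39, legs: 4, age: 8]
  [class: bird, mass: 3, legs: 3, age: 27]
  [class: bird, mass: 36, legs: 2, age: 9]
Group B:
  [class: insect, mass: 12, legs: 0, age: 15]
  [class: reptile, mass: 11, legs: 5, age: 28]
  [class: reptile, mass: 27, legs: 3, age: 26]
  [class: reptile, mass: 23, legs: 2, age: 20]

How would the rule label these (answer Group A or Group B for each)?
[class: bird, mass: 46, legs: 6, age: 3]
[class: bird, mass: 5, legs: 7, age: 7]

The common property of the 'Group A' items is: class is bird. No 'Group B' item has it.
[class: bird, mass: 46, legs: 6, age: 3] — class is bird, hence Group A.
[class: bird, mass: 5, legs: 7, age: 7] — class is bird, hence Group A.

Group A, Group A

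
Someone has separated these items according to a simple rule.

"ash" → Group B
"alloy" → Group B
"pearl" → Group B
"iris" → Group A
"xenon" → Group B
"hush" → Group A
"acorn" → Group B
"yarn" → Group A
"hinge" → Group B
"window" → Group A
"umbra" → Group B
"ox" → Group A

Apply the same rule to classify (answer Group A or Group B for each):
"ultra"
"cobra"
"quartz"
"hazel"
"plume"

Group B, Group B, Group A, Group B, Group B

'Group A' ⟺ even length.
"ultra": length 5, fails this test → Group B.
"cobra": length 5, fails this test → Group B.
"quartz": length 6, matches → Group A.
"hazel": length 5, fails this test → Group B.
"plume": length 5, fails this test → Group B.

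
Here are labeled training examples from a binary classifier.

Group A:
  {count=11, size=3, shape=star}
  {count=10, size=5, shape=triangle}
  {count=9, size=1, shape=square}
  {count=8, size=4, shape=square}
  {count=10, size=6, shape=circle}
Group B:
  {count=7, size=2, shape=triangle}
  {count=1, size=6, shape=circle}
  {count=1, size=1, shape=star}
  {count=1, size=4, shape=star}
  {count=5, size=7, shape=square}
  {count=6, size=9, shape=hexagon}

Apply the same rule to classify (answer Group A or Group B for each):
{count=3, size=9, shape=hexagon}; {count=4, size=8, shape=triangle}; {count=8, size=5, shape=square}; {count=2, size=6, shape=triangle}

Group B, Group B, Group A, Group B

The distinguishing property — count ≥ 8 — holds for all the 'Group A' cases and none of the 'Group B' cases.
{count=3, size=9, shape=hexagon}: count = 3, fails the rule → Group B. {count=4, size=8, shape=triangle}: count = 4, fails the rule → Group B. {count=8, size=5, shape=square}: count = 8, fits → Group A. {count=2, size=6, shape=triangle}: count = 2, fails the rule → Group B.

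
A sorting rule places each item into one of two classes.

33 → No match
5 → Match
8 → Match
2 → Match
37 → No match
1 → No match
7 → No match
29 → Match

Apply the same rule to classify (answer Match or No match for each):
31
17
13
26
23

No match, Match, No match, Match, Match

The distinguishing property — ≡ 2 (mod 3) — holds for all the 'Match' cases and none of the 'No match' cases.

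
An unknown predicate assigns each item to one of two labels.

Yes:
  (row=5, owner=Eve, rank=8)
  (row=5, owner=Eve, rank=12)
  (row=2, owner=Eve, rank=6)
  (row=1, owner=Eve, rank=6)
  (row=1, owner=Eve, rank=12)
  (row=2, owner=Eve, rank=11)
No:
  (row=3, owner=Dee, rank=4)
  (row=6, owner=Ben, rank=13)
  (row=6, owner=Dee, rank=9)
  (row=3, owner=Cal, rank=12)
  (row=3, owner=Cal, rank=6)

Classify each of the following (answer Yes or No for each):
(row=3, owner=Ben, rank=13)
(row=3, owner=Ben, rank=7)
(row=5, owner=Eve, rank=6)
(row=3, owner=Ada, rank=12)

No, No, Yes, No

All 'Yes' examples share one property — owner is Eve — and every 'No' example lacks it.
No: (row=3, owner=Ben, rank=13), since owner is Ben. No: (row=3, owner=Ben, rank=7), since owner is Ben. Yes: (row=5, owner=Eve, rank=6), since owner is Eve. No: (row=3, owner=Ada, rank=12), since owner is Ada.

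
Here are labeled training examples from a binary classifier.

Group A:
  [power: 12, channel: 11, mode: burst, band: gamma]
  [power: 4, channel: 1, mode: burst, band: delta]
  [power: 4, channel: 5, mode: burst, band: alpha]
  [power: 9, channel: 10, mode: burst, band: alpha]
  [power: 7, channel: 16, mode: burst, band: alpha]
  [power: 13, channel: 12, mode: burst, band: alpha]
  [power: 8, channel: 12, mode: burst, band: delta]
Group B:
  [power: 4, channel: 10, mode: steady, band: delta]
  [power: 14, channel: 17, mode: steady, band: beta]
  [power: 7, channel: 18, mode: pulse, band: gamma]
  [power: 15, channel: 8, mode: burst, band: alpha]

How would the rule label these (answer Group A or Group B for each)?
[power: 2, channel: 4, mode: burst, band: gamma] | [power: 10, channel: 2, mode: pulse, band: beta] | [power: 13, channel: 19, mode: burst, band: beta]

Group A, Group B, Group A

'Group A' ⟺ mode is burst AND power ≤ 13.
[power: 2, channel: 4, mode: burst, band: gamma] → mode is burst, power = 2 → Group A.
[power: 10, channel: 2, mode: pulse, band: beta] → mode is pulse, power = 10 → Group B.
[power: 13, channel: 19, mode: burst, band: beta] → mode is burst, power = 13 → Group A.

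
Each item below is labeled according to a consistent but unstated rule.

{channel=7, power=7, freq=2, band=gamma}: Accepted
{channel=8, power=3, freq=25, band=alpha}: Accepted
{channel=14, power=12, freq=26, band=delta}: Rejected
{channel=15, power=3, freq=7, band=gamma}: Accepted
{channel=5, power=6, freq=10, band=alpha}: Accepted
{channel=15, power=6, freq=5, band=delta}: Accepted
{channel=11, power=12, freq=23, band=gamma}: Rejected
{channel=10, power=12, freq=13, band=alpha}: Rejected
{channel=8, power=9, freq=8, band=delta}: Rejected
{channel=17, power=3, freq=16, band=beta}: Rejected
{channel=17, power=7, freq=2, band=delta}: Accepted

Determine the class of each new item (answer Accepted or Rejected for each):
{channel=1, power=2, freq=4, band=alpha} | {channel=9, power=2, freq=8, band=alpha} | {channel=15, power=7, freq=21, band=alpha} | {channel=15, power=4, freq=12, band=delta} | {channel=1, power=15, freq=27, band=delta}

Accepted, Accepted, Accepted, Accepted, Rejected

The common property of the 'Accepted' items is: freq ≠ 16 AND power ≤ 7. No 'Rejected' item has it.
{channel=1, power=2, freq=4, band=alpha}: freq = 4, power = 2, matches → Accepted. {channel=9, power=2, freq=8, band=alpha}: freq = 8, power = 2, matches → Accepted. {channel=15, power=7, freq=21, band=alpha}: freq = 21, power = 7, matches → Accepted. {channel=15, power=4, freq=12, band=delta}: freq = 12, power = 4, matches → Accepted. {channel=1, power=15, freq=27, band=delta}: freq = 27, power = 15, does not fit → Rejected.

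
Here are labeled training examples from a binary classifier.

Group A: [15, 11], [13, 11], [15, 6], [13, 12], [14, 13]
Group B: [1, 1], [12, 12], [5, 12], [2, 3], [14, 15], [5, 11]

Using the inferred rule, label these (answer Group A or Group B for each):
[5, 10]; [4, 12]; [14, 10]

Group B, Group B, Group A

The distinguishing property — first > second — holds for all the 'Group A' cases and none of the 'Group B' cases.
Group B: [5, 10], since 5 < 10. Group B: [4, 12], since 4 < 12. Group A: [14, 10], since 14 > 10.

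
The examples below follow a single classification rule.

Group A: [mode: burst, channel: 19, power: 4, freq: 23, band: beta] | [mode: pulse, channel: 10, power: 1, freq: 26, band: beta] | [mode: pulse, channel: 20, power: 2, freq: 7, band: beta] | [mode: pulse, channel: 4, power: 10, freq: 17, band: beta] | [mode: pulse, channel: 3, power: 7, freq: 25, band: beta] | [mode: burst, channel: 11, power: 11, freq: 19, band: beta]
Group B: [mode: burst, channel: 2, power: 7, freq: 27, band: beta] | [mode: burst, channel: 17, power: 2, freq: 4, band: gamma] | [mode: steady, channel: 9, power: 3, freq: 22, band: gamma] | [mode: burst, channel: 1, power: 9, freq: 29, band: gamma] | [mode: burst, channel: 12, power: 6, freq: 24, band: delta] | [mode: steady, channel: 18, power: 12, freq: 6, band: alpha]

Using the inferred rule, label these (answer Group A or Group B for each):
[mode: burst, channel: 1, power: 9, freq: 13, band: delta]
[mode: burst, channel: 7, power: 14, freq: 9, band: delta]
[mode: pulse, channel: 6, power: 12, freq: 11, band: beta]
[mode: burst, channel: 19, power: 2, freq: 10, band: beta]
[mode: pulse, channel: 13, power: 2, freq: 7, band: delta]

Group B, Group B, Group A, Group A, Group B

The pattern is that an item is 'Group A' exactly when: band is beta AND freq ≤ 26.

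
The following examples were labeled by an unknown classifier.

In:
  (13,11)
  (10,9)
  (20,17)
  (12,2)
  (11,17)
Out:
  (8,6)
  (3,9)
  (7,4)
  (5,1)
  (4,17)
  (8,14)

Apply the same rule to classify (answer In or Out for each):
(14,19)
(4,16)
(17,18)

The classifier is using: first ≥ 9.
In: (14,19), since first 14. Out: (4,16), since first 4. In: (17,18), since first 17.

In, Out, In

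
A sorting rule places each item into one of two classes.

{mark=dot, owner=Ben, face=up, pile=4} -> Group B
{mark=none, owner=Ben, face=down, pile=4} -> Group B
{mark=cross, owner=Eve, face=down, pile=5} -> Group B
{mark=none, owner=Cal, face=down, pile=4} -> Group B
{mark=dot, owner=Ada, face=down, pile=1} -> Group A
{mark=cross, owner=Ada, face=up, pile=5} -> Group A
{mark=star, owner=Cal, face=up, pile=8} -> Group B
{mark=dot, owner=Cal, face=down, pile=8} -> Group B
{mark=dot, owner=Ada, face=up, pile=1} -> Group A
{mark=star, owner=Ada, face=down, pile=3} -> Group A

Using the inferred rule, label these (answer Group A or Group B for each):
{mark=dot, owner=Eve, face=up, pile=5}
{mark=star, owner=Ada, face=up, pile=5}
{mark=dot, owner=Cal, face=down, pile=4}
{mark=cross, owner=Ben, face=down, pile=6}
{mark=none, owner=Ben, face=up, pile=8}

The rule appears to be: owner is Ada.

Group B, Group A, Group B, Group B, Group B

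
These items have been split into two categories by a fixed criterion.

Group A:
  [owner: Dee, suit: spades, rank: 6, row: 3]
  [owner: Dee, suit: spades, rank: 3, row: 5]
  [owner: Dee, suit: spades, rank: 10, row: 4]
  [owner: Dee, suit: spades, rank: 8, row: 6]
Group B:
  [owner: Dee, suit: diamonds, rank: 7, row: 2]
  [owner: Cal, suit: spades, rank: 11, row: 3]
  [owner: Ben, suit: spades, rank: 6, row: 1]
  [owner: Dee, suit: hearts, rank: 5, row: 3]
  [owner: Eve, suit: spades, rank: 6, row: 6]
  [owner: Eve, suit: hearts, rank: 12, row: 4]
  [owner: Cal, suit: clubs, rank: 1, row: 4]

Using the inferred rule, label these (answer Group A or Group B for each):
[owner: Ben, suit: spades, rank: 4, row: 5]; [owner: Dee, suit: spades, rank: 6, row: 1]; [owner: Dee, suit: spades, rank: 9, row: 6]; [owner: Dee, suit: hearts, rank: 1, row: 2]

The common property of the 'Group A' items is: owner is Dee AND suit is spades. No 'Group B' item has it.
[owner: Ben, suit: spades, rank: 4, row: 5]: owner is Ben, suit is spades, fails the rule → Group B.
[owner: Dee, suit: spades, rank: 6, row: 1]: owner is Dee, suit is spades, checks out → Group A.
[owner: Dee, suit: spades, rank: 9, row: 6]: owner is Dee, suit is spades, checks out → Group A.
[owner: Dee, suit: hearts, rank: 1, row: 2]: owner is Dee, suit is hearts, fails the rule → Group B.

Group B, Group A, Group A, Group B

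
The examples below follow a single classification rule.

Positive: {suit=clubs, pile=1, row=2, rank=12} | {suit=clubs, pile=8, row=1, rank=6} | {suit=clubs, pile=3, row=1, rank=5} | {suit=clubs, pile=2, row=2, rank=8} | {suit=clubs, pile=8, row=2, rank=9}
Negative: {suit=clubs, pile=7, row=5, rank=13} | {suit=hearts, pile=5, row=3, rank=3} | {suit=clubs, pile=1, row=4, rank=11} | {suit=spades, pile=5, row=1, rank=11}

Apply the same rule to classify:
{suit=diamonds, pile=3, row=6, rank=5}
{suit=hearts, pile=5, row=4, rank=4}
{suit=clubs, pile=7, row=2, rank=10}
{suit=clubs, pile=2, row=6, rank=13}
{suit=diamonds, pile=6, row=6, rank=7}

Negative, Negative, Positive, Negative, Negative

All 'Positive' examples share one property — suit is clubs AND row ≤ 2 — and every 'Negative' example lacks it.
{suit=diamonds, pile=3, row=6, rank=5}: suit is diamonds, row = 6, does not satisfy this → Negative.
{suit=hearts, pile=5, row=4, rank=4}: suit is hearts, row = 4, does not satisfy this → Negative.
{suit=clubs, pile=7, row=2, rank=10}: suit is clubs, row = 2, has this property → Positive.
{suit=clubs, pile=2, row=6, rank=13}: suit is clubs, row = 6, does not satisfy this → Negative.
{suit=diamonds, pile=6, row=6, rank=7}: suit is diamonds, row = 6, does not satisfy this → Negative.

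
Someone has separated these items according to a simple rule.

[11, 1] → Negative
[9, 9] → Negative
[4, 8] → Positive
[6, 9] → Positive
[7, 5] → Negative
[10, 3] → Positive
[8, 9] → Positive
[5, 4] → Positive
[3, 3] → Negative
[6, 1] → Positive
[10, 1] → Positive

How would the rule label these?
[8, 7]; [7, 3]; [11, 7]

Positive, Negative, Negative

Looking at the examples, the only property every 'Positive' case has and every 'Negative' case lacks is: product is even.
[8, 7]: 8·7 = 56 — has this property, so Positive. [7, 3]: 7·3 = 21 — doesn't match, so Negative. [11, 7]: 11·7 = 77 — doesn't match, so Negative.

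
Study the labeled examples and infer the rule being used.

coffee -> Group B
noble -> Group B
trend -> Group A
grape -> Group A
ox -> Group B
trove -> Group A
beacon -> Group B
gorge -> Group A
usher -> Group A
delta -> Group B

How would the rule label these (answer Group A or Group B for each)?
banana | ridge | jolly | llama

Group B, Group A, Group B, Group B

Comparing the two groups points to one rule — contains 'r'.
banana: no 'r', doesn't qualify → Group B.
ridge: has 'r', satisfies this → Group A.
jolly: no 'r', doesn't qualify → Group B.
llama: no 'r', doesn't qualify → Group B.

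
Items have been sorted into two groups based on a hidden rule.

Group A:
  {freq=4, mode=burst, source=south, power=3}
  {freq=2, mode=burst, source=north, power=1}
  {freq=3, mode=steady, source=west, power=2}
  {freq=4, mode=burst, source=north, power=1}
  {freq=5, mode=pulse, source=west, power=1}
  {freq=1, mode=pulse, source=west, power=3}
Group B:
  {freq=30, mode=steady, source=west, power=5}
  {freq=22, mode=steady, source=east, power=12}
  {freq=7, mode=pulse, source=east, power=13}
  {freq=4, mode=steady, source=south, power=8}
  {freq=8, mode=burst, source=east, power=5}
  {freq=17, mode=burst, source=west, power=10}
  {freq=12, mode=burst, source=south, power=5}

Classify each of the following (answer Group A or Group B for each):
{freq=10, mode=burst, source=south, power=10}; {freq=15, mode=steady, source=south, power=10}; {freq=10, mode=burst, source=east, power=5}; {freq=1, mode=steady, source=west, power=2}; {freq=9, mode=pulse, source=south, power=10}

Group B, Group B, Group B, Group A, Group B

Every 'Group A' example satisfies: power ≤ 3. None of the 'Group B' examples do.
{freq=10, mode=burst, source=south, power=10}: power = 10 — fails this test, so Group B.
{freq=15, mode=steady, source=south, power=10}: power = 10 — fails this test, so Group B.
{freq=10, mode=burst, source=east, power=5}: power = 5 — fails this test, so Group B.
{freq=1, mode=steady, source=west, power=2}: power = 2 — has this property, so Group A.
{freq=9, mode=pulse, source=south, power=10}: power = 10 — fails this test, so Group B.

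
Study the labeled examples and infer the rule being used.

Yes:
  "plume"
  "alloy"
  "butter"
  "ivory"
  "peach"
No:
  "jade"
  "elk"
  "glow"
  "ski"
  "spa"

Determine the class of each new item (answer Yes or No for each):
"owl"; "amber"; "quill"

The pattern is that an item is 'Yes' exactly when: length ≥ 5.
"owl": No (length 3).
"amber": Yes (length 5).
"quill": Yes (length 5).

No, Yes, Yes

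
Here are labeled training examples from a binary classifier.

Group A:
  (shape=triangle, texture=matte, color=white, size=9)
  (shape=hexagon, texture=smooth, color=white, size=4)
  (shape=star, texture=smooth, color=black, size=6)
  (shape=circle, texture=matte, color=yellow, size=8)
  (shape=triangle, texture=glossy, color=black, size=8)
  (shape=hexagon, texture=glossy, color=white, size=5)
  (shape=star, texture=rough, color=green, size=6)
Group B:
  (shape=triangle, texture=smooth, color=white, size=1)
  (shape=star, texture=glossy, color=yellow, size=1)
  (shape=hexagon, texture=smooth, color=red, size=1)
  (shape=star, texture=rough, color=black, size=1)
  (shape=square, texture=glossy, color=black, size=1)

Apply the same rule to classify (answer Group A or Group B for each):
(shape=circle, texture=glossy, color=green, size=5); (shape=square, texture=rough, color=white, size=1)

One predicate separates the groups cleanly: size ≥ 4.
Group A: (shape=circle, texture=glossy, color=green, size=5), since size = 5.
Group B: (shape=square, texture=rough, color=white, size=1), since size = 1.

Group A, Group B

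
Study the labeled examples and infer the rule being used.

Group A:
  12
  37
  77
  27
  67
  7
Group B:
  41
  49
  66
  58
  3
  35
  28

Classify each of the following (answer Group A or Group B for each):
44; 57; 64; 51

Comparing the two groups points to one rule — ≡ 2 (mod 5).

Group B, Group A, Group B, Group B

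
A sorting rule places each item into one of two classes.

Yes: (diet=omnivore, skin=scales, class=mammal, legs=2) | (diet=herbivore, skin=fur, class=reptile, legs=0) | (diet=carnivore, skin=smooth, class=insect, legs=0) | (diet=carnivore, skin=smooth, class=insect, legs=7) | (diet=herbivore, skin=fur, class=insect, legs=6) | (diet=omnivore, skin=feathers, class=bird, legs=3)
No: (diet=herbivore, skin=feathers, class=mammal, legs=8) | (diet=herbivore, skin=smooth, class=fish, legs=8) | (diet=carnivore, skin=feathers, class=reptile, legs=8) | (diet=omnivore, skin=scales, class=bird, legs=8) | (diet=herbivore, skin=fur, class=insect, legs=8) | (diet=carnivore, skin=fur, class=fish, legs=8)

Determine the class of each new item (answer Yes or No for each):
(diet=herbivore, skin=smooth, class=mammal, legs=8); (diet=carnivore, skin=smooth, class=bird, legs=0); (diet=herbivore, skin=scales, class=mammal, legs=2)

No, Yes, Yes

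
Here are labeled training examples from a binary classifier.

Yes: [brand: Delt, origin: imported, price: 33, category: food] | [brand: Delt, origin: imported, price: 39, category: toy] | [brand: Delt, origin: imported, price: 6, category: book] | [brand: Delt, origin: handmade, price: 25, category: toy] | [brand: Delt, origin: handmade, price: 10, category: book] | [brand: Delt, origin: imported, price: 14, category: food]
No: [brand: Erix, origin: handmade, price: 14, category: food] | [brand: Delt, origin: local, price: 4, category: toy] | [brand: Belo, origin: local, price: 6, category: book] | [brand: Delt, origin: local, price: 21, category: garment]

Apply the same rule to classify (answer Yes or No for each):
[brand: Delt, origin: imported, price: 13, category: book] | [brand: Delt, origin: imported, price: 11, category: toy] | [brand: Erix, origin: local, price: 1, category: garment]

'Yes' ⟺ origin is not local AND brand is Delt.

Yes, Yes, No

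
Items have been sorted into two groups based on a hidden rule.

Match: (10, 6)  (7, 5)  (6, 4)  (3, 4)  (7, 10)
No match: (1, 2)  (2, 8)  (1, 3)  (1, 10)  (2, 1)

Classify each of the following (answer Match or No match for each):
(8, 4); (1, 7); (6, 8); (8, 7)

Match, No match, Match, Match

The simplest hypothesis consistent with all the labels is: first ≥ 3.
(8, 4): first 8 — qualifies, so Match. (1, 7): first 1 — does not pass, so No match. (6, 8): first 6 — qualifies, so Match. (8, 7): first 8 — qualifies, so Match.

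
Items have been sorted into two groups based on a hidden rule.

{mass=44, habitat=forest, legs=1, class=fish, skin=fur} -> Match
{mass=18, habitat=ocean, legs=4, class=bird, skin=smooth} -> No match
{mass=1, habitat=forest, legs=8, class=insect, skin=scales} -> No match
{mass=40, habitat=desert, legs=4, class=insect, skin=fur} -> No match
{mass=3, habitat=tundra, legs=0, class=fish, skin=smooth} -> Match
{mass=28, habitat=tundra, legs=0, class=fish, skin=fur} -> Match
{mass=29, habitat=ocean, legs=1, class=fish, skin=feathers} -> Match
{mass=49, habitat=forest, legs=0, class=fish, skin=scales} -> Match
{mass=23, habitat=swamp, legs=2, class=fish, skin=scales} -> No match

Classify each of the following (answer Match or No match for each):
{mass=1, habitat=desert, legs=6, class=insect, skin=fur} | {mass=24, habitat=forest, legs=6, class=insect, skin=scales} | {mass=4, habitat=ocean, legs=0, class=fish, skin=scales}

No match, No match, Match

All 'Match' examples share one property — legs ≤ 1 — and every 'No match' example lacks it.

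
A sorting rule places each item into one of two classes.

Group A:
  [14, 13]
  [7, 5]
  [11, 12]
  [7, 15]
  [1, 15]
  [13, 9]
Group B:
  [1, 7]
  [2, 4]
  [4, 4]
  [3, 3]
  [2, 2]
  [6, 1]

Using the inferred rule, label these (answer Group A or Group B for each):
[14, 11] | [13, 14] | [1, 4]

The common property of the 'Group A' items is: sum ≥ 12. No 'Group B' item has it.
Group A: [14, 11], since 14+11 = 25. Group A: [13, 14], since 13+14 = 27. Group B: [1, 4], since 1+4 = 5.

Group A, Group A, Group B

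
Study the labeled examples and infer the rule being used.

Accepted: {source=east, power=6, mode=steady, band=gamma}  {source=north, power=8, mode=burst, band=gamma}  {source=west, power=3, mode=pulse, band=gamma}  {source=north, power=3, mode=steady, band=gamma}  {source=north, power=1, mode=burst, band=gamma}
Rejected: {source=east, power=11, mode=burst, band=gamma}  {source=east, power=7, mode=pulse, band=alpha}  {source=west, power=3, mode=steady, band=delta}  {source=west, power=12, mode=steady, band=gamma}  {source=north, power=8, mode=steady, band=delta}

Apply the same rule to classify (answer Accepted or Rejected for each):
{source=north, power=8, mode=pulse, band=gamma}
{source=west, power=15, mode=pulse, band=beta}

Accepted, Rejected

A rule that fits every label: band is gamma AND power ≤ 8 — true of each 'Accepted' example, false of each 'Rejected' one.
Accepted: {source=north, power=8, mode=pulse, band=gamma}, since band is gamma, power = 8.
Rejected: {source=west, power=15, mode=pulse, band=beta}, since band is beta, power = 15.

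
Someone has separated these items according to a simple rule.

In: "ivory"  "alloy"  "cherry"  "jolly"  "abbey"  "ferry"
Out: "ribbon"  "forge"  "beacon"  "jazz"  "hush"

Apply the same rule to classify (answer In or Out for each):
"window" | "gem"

Rule: contains 'y'. This holds for each 'In' example and fails for each 'Out' one.
Out: "window", since no 'y'. Out: "gem", since no 'y'.

Out, Out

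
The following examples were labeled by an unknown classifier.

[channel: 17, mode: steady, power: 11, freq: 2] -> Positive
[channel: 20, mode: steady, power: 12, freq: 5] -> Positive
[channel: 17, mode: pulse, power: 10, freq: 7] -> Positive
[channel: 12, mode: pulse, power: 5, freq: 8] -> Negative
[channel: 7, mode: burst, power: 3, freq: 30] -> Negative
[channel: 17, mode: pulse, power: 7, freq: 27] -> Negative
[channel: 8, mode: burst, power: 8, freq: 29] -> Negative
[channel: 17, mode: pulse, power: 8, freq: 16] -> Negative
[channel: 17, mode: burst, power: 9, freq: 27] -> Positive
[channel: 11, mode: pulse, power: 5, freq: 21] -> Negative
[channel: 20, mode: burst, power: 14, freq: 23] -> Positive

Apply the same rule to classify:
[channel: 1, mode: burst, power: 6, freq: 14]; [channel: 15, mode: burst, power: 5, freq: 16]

Negative, Negative

One predicate separates the groups cleanly: power ≥ 9.
[channel: 1, mode: burst, power: 6, freq: 14]: Negative (power = 6).
[channel: 15, mode: burst, power: 5, freq: 16]: Negative (power = 5).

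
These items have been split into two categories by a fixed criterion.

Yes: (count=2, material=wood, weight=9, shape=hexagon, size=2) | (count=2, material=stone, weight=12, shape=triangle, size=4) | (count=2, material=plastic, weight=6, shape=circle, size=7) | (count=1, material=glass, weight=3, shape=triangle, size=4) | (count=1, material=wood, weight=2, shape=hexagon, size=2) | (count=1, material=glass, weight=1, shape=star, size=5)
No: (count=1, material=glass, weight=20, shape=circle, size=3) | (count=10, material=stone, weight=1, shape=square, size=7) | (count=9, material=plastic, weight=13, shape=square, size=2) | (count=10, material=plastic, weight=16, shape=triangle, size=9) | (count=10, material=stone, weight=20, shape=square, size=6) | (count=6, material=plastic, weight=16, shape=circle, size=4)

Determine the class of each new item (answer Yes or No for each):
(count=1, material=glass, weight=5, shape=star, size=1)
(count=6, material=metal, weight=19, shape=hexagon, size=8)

Yes, No

The classifier is using: count ≤ 2 AND weight ≤ 12.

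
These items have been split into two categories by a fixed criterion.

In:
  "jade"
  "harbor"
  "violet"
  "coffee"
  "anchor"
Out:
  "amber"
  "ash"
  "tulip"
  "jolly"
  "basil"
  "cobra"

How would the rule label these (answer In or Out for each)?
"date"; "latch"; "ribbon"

The distinguishing property — even length — holds for all the 'In' cases and none of the 'Out' cases.
"date": In (length 4).
"latch": Out (length 5).
"ribbon": In (length 6).

In, Out, In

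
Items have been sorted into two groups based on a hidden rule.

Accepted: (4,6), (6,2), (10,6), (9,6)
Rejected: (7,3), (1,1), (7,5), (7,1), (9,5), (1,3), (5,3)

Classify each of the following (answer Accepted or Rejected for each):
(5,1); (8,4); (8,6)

The distinguishing property — second is even — holds for all the 'Accepted' cases and none of the 'Rejected' cases.
(5,1): second 1 — does not satisfy this, so Rejected.
(8,4): second 4 — meets the rule, so Accepted.
(8,6): second 6 — meets the rule, so Accepted.

Rejected, Accepted, Accepted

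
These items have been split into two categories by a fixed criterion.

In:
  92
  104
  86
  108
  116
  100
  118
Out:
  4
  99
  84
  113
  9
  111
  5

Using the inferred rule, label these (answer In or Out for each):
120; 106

In, In

Every 'In' example satisfies: even AND at least 86. None of the 'Out' examples do.
120 — 120 is even, 120 ≥ 86, hence In.
106 — 106 is even, 106 ≥ 86, hence In.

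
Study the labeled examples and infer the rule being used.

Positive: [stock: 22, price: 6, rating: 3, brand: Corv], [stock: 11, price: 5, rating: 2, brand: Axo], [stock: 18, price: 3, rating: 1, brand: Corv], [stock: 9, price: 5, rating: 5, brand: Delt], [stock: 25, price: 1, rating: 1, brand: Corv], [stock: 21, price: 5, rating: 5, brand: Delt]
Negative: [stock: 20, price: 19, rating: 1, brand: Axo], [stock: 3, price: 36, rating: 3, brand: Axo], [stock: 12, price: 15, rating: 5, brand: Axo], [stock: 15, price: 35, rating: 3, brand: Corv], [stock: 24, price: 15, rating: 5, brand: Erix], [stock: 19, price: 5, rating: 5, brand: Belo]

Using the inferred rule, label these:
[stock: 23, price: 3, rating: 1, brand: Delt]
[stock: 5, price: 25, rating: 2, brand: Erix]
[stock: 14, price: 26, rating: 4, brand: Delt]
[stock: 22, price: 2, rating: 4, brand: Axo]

Positive, Negative, Negative, Positive

Rule: price ≤ 6 AND stock ≠ 19. This holds for each 'Positive' example and fails for each 'Negative' one.
[stock: 23, price: 3, rating: 1, brand: Delt]: price = 3, stock = 23, has this property → Positive.
[stock: 5, price: 25, rating: 2, brand: Erix]: price = 25, stock = 5, fails this test → Negative.
[stock: 14, price: 26, rating: 4, brand: Delt]: price = 26, stock = 14, fails this test → Negative.
[stock: 22, price: 2, rating: 4, brand: Axo]: price = 2, stock = 22, has this property → Positive.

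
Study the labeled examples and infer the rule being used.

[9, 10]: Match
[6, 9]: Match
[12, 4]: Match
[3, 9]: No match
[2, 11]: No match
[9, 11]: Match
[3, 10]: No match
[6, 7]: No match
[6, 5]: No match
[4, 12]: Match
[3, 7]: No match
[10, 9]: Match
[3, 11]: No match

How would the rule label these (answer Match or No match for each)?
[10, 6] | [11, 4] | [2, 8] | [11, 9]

The rule appears to be: sum ≥ 15.

Match, Match, No match, Match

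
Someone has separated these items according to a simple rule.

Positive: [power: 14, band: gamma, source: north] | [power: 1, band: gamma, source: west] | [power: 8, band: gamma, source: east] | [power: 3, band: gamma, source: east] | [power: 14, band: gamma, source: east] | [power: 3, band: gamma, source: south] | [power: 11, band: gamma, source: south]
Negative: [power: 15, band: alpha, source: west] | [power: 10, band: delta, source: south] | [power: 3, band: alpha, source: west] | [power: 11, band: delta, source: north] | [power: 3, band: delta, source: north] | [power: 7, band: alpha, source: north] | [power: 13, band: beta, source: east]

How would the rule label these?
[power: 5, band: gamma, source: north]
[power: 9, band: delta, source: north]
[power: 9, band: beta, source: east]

Positive, Negative, Negative

The common property of the 'Positive' items is: band is gamma. No 'Negative' item has it.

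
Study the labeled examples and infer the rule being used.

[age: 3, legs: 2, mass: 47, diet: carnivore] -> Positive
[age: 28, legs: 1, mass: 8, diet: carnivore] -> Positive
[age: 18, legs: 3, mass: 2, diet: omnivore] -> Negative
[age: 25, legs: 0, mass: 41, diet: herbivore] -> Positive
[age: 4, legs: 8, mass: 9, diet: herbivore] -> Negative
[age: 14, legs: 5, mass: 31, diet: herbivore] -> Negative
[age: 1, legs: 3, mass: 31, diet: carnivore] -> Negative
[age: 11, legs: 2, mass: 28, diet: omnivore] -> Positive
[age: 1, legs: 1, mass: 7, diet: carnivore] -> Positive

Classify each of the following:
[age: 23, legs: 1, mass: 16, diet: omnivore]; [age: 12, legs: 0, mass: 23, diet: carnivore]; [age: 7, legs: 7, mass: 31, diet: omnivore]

Positive, Positive, Negative

The distinguishing property — legs ≤ 2 — holds for all the 'Positive' cases and none of the 'Negative' cases.
[age: 23, legs: 1, mass: 16, diet: omnivore]: Positive (legs = 1). [age: 12, legs: 0, mass: 23, diet: carnivore]: Positive (legs = 0). [age: 7, legs: 7, mass: 31, diet: omnivore]: Negative (legs = 7).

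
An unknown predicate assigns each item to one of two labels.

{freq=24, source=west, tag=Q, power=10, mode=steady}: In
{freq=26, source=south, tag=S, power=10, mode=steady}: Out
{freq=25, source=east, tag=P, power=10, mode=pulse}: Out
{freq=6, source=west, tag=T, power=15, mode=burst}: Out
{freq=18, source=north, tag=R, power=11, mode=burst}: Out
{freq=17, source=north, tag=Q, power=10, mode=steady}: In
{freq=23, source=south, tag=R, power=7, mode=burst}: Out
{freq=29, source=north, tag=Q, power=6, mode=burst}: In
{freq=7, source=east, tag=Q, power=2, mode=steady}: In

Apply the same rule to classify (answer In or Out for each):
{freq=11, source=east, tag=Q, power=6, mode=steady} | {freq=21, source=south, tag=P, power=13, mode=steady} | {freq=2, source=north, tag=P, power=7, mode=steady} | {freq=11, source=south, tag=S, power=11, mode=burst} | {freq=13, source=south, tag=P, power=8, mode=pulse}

In, Out, Out, Out, Out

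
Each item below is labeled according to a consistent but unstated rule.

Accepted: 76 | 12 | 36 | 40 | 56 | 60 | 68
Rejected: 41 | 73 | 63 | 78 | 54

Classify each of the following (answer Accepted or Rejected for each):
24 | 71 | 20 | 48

Accepted, Rejected, Accepted, Accepted

All 'Accepted' examples share one property — multiple of 4 — and every 'Rejected' example lacks it.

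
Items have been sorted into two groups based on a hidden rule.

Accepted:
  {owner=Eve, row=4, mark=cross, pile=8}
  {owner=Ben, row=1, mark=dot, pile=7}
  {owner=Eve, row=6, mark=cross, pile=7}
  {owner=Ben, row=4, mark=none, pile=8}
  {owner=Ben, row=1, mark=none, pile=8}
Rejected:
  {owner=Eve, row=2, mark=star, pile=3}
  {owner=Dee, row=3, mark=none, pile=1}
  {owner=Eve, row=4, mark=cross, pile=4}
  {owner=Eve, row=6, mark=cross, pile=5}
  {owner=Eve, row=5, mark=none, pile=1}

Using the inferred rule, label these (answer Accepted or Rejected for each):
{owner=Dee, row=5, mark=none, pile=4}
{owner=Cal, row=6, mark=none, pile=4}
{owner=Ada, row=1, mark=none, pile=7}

Rejected, Rejected, Accepted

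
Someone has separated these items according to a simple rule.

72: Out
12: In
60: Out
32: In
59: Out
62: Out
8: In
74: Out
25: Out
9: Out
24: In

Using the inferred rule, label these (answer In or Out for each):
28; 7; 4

In, Out, In

The classifier is using: even AND at most 32.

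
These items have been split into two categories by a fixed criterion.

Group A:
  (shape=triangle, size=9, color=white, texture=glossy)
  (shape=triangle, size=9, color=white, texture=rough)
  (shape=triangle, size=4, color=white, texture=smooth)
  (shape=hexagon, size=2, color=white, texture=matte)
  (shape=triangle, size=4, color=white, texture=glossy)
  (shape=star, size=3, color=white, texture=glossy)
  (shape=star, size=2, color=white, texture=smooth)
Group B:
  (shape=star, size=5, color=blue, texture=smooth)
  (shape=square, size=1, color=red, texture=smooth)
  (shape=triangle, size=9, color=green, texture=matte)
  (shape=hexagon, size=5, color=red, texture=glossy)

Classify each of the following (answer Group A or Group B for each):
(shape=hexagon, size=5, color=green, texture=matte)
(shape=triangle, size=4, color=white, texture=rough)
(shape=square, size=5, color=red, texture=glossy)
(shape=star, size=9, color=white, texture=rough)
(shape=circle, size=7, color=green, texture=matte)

Group B, Group A, Group B, Group A, Group B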